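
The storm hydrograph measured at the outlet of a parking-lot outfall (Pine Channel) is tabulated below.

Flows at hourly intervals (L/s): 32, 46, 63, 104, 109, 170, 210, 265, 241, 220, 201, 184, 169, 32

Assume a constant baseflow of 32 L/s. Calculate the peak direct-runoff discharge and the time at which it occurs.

Q_p = 233.0 L/s at t = 7 h

Subtracting baseflow gives direct-runoff ordinates: 0.0, 14.0, 31.0, 72.0, 77.0, 138.0, 178.0, 233.0, 209.0, 188.0, 169.0, 152.0, 137.0, 0.0 L/s.
The maximum is 233.0 L/s, occurring at the reading for t = 7 h.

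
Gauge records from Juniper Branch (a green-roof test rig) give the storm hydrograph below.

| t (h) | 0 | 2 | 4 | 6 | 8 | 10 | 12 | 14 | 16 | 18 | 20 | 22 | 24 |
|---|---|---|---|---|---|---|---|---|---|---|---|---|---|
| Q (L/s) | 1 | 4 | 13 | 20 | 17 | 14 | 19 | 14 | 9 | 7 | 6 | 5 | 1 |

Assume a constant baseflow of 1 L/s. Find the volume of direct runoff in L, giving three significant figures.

V ≈ 8.42 × 10^5 L

Direct-runoff ordinates (Q − Q_b): 0.0, 3.0, 12.0, 19.0, 16.0, 13.0, 18.0, 13.0, 8.0, 6.0, 5.0, 4.0, 0.0 L/s.
ΣQ_DR = 117.0 L/s.
With Δt = 2 h = 7200 s, V = ΣQ_DR · Δt = 117.0 × 7200 = 8.42 × 10^5 L.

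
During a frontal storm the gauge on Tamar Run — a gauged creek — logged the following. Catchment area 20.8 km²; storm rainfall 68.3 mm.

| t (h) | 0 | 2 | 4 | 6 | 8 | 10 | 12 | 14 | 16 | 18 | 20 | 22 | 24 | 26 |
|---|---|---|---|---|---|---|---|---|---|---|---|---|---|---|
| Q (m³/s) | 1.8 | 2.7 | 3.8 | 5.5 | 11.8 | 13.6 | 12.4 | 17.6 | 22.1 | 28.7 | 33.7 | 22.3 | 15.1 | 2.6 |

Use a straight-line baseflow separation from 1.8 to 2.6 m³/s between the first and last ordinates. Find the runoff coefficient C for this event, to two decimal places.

ΣQ_DR = 162.9 m³/s; V = ΣQ_DR·Δt = 1.173 × 10^6 m³.
Runoff depth d = V / A = 56.39 mm.
C = d / P = 56.39 / 68.3 = 0.83.

C ≈ 0.83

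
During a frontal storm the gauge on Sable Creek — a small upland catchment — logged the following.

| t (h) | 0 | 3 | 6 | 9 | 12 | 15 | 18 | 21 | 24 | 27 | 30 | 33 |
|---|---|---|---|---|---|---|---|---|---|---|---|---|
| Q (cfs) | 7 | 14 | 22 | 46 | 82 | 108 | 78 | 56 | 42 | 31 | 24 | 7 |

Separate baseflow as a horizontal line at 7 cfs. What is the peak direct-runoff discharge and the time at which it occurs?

Q_p = 101.0 cfs at t = 15 h

Subtracting baseflow gives direct-runoff ordinates: 0.0, 7.0, 15.0, 39.0, 75.0, 101.0, 71.0, 49.0, 35.0, 24.0, 17.0, 0.0 cfs.
The maximum is 101.0 cfs, occurring at the reading for t = 15 h.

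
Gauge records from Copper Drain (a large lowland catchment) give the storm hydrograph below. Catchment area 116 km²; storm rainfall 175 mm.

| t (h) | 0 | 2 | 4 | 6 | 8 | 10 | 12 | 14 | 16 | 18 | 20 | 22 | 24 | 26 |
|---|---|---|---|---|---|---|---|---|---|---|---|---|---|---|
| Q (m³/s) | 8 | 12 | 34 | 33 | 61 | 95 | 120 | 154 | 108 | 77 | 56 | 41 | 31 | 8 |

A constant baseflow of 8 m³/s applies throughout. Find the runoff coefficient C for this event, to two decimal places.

C ≈ 0.26

ΣQ_DR = 726.0 m³/s; V = ΣQ_DR·Δt = 5.227 × 10^6 m³.
Runoff depth d = V / A = 45.06 mm.
C = d / P = 45.06 / 175 = 0.26.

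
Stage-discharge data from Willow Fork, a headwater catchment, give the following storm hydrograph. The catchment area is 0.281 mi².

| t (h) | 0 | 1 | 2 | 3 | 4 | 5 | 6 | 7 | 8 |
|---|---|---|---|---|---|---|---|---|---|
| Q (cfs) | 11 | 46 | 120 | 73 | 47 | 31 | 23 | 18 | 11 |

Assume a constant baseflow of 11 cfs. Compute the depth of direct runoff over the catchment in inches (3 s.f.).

d ≈ 1.55 in

Direct runoff: 0.0, 35.0, 109.0, 62.0, 36.0, 20.0, 12.0, 7.0, 0.0 cfs; ΣQ_DR = 281.0 cfs.
V = ΣQ_DR · Δt = 281.0 × 3600 s = 1.012 × 10^6 ft³.
Over A = 0.281 mi², depth = V / A = 1.55 in.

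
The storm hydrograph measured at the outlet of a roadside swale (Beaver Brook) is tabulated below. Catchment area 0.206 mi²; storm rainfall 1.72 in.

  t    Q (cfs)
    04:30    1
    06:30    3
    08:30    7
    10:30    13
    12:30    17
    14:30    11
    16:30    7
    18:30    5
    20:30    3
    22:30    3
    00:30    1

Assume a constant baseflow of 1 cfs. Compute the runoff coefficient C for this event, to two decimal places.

C ≈ 0.52

ΣQ_DR = 60.00 cfs; V = ΣQ_DR·Δt = 4.320 × 10^5 ft³.
Runoff depth d = V / A = 0.9027 in.
C = d / P = 0.9027 / 1.72 = 0.52.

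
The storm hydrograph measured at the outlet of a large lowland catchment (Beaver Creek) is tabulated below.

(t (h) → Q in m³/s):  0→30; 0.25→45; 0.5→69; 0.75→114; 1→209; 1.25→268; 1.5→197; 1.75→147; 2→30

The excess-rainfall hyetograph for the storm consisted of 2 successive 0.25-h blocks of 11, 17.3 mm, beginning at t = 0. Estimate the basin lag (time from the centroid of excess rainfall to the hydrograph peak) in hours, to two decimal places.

Centroid of excess rainfall: t_c = Σ P_i·t̄_i / ΣP_i = 0.2778 h (block centres at 0.125, 0.375 h).
Hydrograph peak occurs at t = 1.25 h, so basin lag t_L = 1.25 − 0.2778 = 0.97 h.

t_L ≈ 0.97 h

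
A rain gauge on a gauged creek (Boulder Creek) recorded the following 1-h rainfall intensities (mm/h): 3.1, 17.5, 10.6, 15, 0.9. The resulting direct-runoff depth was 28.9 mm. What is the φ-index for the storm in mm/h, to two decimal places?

Only the 3 blocks with intensity above φ contribute runoff: 17.5, 10.6, 15 mm/h.
Σ(I−φ)·Δt = d  ⇒  (17.5+10.6+15 − 3φ)·1 = 28.9
φ = (43.10 − 28.9/1) / 3 = 4.73 mm/h.

φ ≈ 4.73 mm/h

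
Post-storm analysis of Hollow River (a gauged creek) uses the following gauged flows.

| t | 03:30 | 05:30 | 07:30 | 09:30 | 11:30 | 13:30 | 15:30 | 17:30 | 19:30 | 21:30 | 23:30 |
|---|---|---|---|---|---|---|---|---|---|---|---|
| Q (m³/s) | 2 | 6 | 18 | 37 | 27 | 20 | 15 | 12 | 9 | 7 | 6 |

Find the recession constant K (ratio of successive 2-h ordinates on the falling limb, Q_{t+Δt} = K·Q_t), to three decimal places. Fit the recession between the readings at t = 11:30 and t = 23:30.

Using the recession-limb readings at t = 11:30 and t = 23:30: Q falls from 27 to 6 m³/s over 6 intervals.
K = (Q₂/Q₁)^(1/6) = (6/27)^(1/6) = 0.778.

K ≈ 0.778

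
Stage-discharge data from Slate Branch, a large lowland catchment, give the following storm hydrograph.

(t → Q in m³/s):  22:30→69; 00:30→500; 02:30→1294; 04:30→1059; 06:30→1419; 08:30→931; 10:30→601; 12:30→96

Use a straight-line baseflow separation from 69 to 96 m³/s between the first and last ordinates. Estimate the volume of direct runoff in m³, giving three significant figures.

V ≈ 3.82 × 10^7 m³

Direct-runoff ordinates (Q − Q_b): 0.00, 427.14, 1217.29, 978.43, 1334.57, 842.71, 508.86, 0.00 m³/s.
ΣQ_DR = 5309 m³/s.
With Δt = 2 h = 7200 s, V = ΣQ_DR · Δt = 5309 × 7200 = 3.82 × 10^7 m³.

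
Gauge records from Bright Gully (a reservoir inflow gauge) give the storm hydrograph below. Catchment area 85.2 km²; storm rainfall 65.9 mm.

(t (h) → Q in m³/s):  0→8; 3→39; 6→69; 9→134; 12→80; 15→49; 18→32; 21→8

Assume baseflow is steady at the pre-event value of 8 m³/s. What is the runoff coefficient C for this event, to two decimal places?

C ≈ 0.68

ΣQ_DR = 355.0 m³/s; V = ΣQ_DR·Δt = 3.834 × 10^6 m³.
Runoff depth d = V / A = 45.00 mm.
C = d / P = 45.00 / 65.9 = 0.68.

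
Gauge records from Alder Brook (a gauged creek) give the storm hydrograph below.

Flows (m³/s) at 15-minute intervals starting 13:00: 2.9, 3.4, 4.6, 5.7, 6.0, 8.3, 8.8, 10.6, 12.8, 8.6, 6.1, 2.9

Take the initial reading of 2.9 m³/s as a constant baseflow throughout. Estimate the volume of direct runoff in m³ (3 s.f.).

V ≈ 41300 m³

Direct-runoff ordinates (Q − Q_b): 0.0, 0.5, 1.7, 2.8, 3.1, 5.4, 5.9, 7.7, 9.9, 5.7, 3.2, 0.0 m³/s.
ΣQ_DR = 45.90 m³/s.
With Δt = 0.25 h = 900 s, V = ΣQ_DR · Δt = 45.90 × 900 = 41300 m³.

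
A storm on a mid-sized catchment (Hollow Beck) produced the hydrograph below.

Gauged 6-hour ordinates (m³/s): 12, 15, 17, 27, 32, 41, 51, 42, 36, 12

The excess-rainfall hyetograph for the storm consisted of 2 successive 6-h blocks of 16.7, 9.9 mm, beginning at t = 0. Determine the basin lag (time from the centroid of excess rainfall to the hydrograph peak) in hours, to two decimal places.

Centroid of excess rainfall: t_c = Σ P_i·t̄_i / ΣP_i = 5.2331 h (block centres at 3, 9 h).
Hydrograph peak occurs at t = 36 h, so basin lag t_L = 36 − 5.2331 = 30.77 h.

t_L ≈ 30.77 h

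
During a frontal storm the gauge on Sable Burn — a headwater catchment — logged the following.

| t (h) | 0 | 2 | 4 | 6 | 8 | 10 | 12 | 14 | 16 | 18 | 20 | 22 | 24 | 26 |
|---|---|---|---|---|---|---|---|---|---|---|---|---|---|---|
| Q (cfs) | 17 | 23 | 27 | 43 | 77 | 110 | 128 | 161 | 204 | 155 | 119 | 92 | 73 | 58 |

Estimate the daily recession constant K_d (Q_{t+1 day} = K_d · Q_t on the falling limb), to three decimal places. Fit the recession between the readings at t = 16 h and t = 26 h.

K_d ≈ 0.049

Between t = 16 h and t = 26 h the flow falls from 204 to 58 cfs over 5×2 h = 10 h.
Per-interval ratio K = (58/204)^(1/5) = 0.7776; K_d = K^(24/2) = 0.049.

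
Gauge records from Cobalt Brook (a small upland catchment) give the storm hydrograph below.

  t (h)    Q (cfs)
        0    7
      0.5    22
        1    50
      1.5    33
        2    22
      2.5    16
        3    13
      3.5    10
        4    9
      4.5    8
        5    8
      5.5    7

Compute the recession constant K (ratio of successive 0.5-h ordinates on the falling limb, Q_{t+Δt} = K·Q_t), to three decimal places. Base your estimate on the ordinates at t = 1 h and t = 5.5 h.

Using the recession-limb readings at t = 1 h and t = 5.5 h: Q falls from 50 to 7 cfs over 9 intervals.
K = (Q₂/Q₁)^(1/9) = (7/50)^(1/9) = 0.804.

K ≈ 0.804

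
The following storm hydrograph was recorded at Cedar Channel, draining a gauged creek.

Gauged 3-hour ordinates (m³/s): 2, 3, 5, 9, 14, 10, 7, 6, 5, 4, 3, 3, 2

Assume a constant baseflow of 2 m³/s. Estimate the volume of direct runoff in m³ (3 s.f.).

V ≈ 5.08 × 10^5 m³

Direct-runoff ordinates (Q − Q_b): 0.0, 1.0, 3.0, 7.0, 12.0, 8.0, 5.0, 4.0, 3.0, 2.0, 1.0, 1.0, 0.0 m³/s.
ΣQ_DR = 47.00 m³/s.
With Δt = 3 h = 10800 s, V = ΣQ_DR · Δt = 47.00 × 10800 = 5.08 × 10^5 m³.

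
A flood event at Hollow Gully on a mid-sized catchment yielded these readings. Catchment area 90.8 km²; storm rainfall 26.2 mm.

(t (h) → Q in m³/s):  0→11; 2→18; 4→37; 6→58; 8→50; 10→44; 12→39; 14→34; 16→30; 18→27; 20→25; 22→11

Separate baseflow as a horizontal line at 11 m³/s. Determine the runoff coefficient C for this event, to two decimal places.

ΣQ_DR = 252.0 m³/s; V = ΣQ_DR·Δt = 1.814 × 10^6 m³.
Runoff depth d = V / A = 19.98 mm.
C = d / P = 19.98 / 26.2 = 0.76.

C ≈ 0.76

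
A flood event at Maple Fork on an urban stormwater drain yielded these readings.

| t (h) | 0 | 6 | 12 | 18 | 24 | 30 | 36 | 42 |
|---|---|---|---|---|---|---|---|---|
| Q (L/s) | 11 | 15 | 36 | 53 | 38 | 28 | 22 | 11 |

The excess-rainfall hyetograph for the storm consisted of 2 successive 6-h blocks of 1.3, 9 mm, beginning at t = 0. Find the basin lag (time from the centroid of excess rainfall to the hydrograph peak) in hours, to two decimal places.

Centroid of excess rainfall: t_c = Σ P_i·t̄_i / ΣP_i = 8.2427 h (block centres at 3, 9 h).
Hydrograph peak occurs at t = 18 h, so basin lag t_L = 18 − 8.2427 = 9.76 h.

t_L ≈ 9.76 h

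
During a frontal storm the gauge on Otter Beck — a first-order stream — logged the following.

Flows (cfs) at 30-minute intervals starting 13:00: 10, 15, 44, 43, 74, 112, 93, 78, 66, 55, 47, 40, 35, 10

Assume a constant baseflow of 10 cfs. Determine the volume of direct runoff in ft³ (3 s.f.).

V ≈ 1.05 × 10^6 ft³

Direct-runoff ordinates (Q − Q_b): 0.0, 5.0, 34.0, 33.0, 64.0, 102.0, 83.0, 68.0, 56.0, 45.0, 37.0, 30.0, 25.0, 0.0 cfs.
ΣQ_DR = 582.0 cfs.
With Δt = 0.5 h = 1800 s, V = ΣQ_DR · Δt = 582.0 × 1800 = 1.05 × 10^6 ft³.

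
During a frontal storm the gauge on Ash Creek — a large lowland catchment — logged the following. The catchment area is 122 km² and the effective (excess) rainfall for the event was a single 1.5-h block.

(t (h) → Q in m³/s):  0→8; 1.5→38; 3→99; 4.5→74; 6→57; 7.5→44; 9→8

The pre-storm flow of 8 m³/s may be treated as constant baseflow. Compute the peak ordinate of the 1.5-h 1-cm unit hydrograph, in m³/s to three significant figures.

U_p ≈ 75.6 m³/s

Direct runoff: 0.0, 30.0, 91.0, 66.0, 49.0, 36.0, 0.0 m³/s; ΣQ_DR = 272.0 m³/s, peak = 91.0 m³/s.
Runoff depth d = ΣQ_DR·Δt / A = 272.0 × 5400 / (122 km²) = 12.04 mm.
The 1-cm UH is the DRH scaled by (10 mm)/d, so U_p = 91.0 × 10/12.04 = 75.6 m³/s.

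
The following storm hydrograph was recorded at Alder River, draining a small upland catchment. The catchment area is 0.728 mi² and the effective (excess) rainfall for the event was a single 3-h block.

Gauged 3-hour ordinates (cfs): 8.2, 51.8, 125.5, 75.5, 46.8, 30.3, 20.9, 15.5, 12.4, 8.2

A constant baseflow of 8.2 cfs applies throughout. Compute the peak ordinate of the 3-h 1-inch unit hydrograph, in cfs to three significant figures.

U_p ≈ 58.7 cfs

Direct runoff: 0.0, 43.6, 117.3, 67.3, 38.6, 22.1, 12.7, 7.3, 4.2, 0.0 cfs; ΣQ_DR = 313.1 cfs, peak = 117.3 cfs.
Runoff depth d = ΣQ_DR·Δt / A = 313.1 × 10800 / (0.728 mi²) = 1.999 in.
The 1-inch UH is the DRH scaled by (1 in)/d, so U_p = 117.3 × 1/1.999 = 58.7 cfs.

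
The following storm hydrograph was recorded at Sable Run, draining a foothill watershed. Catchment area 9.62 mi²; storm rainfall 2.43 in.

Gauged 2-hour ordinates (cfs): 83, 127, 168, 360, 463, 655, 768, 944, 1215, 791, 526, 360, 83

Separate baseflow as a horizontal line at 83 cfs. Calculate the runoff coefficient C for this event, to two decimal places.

ΣQ_DR = 5464 cfs; V = ΣQ_DR·Δt = 3.934 × 10^7 ft³.
Runoff depth d = V / A = 1.760 in.
C = d / P = 1.760 / 2.43 = 0.72.

C ≈ 0.72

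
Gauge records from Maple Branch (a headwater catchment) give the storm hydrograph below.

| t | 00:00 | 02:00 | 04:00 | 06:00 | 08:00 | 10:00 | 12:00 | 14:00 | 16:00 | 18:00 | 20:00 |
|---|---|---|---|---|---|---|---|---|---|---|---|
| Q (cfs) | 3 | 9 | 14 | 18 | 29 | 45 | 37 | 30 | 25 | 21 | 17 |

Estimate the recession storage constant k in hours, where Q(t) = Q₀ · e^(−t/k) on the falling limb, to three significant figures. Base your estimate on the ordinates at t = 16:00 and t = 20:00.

k ≈ 10.4 h

On the falling limb, Q drops from 25 to 17 cfs between t = 16:00 and t = 20:00 (Δt = 4 h).
k = −Δt / ln(Q₂/Q₁) = −4 / ln(17/25) = 10.4 h.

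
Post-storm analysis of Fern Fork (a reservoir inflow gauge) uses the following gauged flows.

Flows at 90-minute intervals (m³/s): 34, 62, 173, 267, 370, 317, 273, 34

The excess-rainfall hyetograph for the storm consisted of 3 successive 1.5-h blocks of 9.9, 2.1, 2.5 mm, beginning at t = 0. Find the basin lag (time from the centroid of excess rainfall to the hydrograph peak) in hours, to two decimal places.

t_L ≈ 4.52 h

Centroid of excess rainfall: t_c = Σ P_i·t̄_i / ΣP_i = 1.4845 h (block centres at 0.75, 2.25, 3.75 h).
Hydrograph peak occurs at t = 6 h, so basin lag t_L = 6 − 1.4845 = 4.52 h.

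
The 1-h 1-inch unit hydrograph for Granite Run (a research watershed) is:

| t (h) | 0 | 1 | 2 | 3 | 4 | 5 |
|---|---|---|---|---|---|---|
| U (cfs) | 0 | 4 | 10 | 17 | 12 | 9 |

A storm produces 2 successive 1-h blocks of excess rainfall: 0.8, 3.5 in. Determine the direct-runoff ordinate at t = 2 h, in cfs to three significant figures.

By discrete convolution, Q_j = Σ (P_i / 1 in) · U_{j−i}.
At t = 2 h (j=2): Q = (0.8/1)·10 + (3.5/1)·4 = 22.0 cfs.

Q ≈ 22.0 cfs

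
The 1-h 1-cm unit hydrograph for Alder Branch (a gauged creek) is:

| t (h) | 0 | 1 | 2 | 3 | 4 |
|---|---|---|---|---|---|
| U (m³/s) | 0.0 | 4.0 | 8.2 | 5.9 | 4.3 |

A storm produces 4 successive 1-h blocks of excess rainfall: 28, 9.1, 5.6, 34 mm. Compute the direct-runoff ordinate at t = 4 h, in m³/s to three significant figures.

By discrete convolution, Q_j = Σ (P_i / 10 mm) · U_{j−i}.
At t = 4 h (j=4): Q = (28/10)·4.3 + (9.1/10)·5.9 + (5.6/10)·8.2 + (34/10)·4.0 = 35.6 m³/s.

Q ≈ 35.6 m³/s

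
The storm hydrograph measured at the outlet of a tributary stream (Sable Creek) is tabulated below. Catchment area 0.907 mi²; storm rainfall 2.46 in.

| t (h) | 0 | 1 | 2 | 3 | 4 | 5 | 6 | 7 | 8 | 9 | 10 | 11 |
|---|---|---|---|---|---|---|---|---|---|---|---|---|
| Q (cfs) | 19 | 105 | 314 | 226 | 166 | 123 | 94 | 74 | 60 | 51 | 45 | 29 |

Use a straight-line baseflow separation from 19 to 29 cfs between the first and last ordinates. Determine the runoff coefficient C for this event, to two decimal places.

ΣQ_DR = 1018 cfs; V = ΣQ_DR·Δt = 3.665 × 10^6 ft³.
Runoff depth d = V / A = 1.739 in.
C = d / P = 1.739 / 2.46 = 0.71.

C ≈ 0.71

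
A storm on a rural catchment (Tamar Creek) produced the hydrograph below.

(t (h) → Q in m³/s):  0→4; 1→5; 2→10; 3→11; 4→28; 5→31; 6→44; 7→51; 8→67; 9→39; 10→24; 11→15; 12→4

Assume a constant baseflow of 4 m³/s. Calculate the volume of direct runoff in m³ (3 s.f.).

Direct-runoff ordinates (Q − Q_b): 0.0, 1.0, 6.0, 7.0, 24.0, 27.0, 40.0, 47.0, 63.0, 35.0, 20.0, 11.0, 0.0 m³/s.
ΣQ_DR = 281.0 m³/s.
With Δt = 1 h = 3600 s, V = ΣQ_DR · Δt = 281.0 × 3600 = 1.01 × 10^6 m³.

V ≈ 1.01 × 10^6 m³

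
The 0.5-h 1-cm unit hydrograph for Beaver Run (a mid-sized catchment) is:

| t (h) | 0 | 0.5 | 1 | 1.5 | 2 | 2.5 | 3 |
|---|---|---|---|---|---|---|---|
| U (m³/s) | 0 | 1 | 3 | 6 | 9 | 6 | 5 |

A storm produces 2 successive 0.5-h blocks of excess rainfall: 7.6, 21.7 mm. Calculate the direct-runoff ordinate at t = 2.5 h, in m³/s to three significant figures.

By discrete convolution, Q_j = Σ (P_i / 10 mm) · U_{j−i}.
At t = 2.5 h (j=5): Q = (7.6/10)·6 + (21.7/10)·9 = 24.1 m³/s.

Q ≈ 24.1 m³/s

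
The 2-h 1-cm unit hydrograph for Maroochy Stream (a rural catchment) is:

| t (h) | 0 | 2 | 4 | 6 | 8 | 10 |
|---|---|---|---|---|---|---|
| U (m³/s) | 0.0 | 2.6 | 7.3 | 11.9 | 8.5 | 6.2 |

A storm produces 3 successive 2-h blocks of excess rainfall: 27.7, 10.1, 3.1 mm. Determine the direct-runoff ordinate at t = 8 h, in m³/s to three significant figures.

Q ≈ 37.8 m³/s

By discrete convolution, Q_j = Σ (P_i / 10 mm) · U_{j−i}.
At t = 8 h (j=4): Q = (27.7/10)·8.5 + (10.1/10)·11.9 + (3.1/10)·7.3 = 37.8 m³/s.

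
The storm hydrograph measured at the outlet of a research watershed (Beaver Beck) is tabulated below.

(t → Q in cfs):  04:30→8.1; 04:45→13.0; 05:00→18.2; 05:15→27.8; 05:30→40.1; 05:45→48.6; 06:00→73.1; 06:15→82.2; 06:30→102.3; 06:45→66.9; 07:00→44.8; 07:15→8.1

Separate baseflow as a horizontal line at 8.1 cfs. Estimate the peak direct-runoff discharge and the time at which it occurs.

Subtracting baseflow gives direct-runoff ordinates: 0.0, 4.9, 10.1, 19.7, 32.0, 40.5, 65.0, 74.1, 94.2, 58.8, 36.7, 0.0 cfs.
The maximum is 94.2 cfs, occurring at the reading for t = 06:30.

Q_p = 94.2 cfs at t = 06:30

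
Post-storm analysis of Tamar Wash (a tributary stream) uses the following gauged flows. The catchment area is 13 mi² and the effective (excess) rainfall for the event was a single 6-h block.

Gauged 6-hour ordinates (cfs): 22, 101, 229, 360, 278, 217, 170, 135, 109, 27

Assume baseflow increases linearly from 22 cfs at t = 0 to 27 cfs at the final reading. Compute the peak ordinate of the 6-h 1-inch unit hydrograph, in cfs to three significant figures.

Direct runoff: 0.00, 78.44, 205.89, 336.33, 253.78, 192.22, 144.67, 109.11, 82.56, 0.00 cfs; ΣQ_DR = 1403 cfs, peak = 336.33 cfs.
Runoff depth d = ΣQ_DR·Δt / A = 1403 × 21600 / (13 mi²) = 1.003 in.
The 1-inch UH is the DRH scaled by (1 in)/d, so U_p = 336.33 × 1/1.003 = 335 cfs.

U_p ≈ 335 cfs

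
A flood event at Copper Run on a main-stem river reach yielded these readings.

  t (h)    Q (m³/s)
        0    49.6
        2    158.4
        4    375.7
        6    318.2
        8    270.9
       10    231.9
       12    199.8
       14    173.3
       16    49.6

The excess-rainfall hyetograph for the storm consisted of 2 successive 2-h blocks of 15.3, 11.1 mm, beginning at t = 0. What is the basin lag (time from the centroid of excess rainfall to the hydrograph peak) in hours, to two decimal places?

t_L ≈ 2.16 h

Centroid of excess rainfall: t_c = Σ P_i·t̄_i / ΣP_i = 1.8409 h (block centres at 1, 3 h).
Hydrograph peak occurs at t = 4 h, so basin lag t_L = 4 − 1.8409 = 2.16 h.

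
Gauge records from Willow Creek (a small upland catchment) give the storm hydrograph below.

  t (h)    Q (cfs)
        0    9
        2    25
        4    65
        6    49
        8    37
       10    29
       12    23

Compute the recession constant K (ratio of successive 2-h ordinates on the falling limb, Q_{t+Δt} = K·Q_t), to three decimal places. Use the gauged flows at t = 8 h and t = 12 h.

K ≈ 0.788

Using the recession-limb readings at t = 8 h and t = 12 h: Q falls from 37 to 23 cfs over 2 intervals.
K = (Q₂/Q₁)^(1/2) = (23/37)^(1/2) = 0.788.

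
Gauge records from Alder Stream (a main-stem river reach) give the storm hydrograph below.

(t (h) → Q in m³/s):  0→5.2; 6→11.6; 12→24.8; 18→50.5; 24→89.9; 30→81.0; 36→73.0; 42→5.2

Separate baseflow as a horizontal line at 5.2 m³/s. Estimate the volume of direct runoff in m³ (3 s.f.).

Direct-runoff ordinates (Q − Q_b): 0.0, 6.4, 19.6, 45.3, 84.7, 75.8, 67.8, 0.0 m³/s.
ΣQ_DR = 299.6 m³/s.
With Δt = 6 h = 21600 s, V = ΣQ_DR · Δt = 299.6 × 21600 = 6.47 × 10^6 m³.

V ≈ 6.47 × 10^6 m³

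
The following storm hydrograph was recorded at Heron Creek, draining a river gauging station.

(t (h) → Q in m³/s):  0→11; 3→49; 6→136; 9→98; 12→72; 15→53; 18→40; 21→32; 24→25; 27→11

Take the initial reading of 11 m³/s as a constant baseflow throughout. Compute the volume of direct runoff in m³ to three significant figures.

V ≈ 4.50 × 10^6 m³

Direct-runoff ordinates (Q − Q_b): 0.0, 38.0, 125.0, 87.0, 61.0, 42.0, 29.0, 21.0, 14.0, 0.0 m³/s.
ΣQ_DR = 417.0 m³/s.
With Δt = 3 h = 10800 s, V = ΣQ_DR · Δt = 417.0 × 10800 = 4.50 × 10^6 m³.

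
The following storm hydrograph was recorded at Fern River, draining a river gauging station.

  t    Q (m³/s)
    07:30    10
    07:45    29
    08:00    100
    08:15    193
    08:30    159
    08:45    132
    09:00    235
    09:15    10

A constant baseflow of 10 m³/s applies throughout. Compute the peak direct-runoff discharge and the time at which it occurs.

Subtracting baseflow gives direct-runoff ordinates: 0.0, 19.0, 90.0, 183.0, 149.0, 122.0, 225.0, 0.0 m³/s.
The maximum is 225.0 m³/s, occurring at the reading for t = 09:00.

Q_p = 225.0 m³/s at t = 09:00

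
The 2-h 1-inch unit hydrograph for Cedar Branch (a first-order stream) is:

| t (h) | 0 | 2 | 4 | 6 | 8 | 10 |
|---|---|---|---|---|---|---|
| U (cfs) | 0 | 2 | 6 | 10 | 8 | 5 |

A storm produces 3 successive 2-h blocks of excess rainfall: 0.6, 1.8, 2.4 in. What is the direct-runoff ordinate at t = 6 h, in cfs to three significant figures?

Q ≈ 21.6 cfs

By discrete convolution, Q_j = Σ (P_i / 1 in) · U_{j−i}.
At t = 6 h (j=3): Q = (0.6/1)·10 + (1.8/1)·6 + (2.4/1)·2 = 21.6 cfs.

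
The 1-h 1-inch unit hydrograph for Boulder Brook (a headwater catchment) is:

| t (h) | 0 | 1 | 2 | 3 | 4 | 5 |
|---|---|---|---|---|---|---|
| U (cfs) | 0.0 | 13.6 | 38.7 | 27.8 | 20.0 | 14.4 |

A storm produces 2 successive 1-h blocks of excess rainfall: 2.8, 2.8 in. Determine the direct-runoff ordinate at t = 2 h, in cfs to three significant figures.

By discrete convolution, Q_j = Σ (P_i / 1 in) · U_{j−i}.
At t = 2 h (j=2): Q = (2.8/1)·38.7 + (2.8/1)·13.6 = 146 cfs.

Q ≈ 146 cfs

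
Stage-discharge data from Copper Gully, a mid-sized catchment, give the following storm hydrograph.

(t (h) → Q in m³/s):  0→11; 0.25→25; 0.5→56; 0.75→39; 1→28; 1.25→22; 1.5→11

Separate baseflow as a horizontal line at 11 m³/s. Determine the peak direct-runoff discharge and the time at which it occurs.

Subtracting baseflow gives direct-runoff ordinates: 0.0, 14.0, 45.0, 28.0, 17.0, 11.0, 0.0 m³/s.
The maximum is 45.0 m³/s, occurring at the reading for t = 0.5 h.

Q_p = 45.0 m³/s at t = 0.5 h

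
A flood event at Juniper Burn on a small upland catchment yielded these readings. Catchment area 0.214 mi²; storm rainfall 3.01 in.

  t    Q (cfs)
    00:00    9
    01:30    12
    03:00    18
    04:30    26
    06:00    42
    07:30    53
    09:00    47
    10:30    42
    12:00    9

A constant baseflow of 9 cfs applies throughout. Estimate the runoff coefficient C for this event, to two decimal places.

C ≈ 0.64

ΣQ_DR = 177.0 cfs; V = ΣQ_DR·Δt = 9.558 × 10^5 ft³.
Runoff depth d = V / A = 1.922 in.
C = d / P = 1.922 / 3.01 = 0.64.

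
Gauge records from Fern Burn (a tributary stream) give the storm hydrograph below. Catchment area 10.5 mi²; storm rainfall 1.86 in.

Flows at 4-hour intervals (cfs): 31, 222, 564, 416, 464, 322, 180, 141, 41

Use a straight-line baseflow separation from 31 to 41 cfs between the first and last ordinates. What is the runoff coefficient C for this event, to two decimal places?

ΣQ_DR = 2057 cfs; V = ΣQ_DR·Δt = 2.962 × 10^7 ft³.
Runoff depth d = V / A = 1.214 in.
C = d / P = 1.214 / 1.86 = 0.65.

C ≈ 0.65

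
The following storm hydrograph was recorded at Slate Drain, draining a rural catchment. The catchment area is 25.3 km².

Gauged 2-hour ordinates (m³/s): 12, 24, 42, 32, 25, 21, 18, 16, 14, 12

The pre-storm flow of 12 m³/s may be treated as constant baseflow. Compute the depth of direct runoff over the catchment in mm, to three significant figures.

d ≈ 27.3 mm

Direct runoff: 0.0, 12.0, 30.0, 20.0, 13.0, 9.0, 6.0, 4.0, 2.0, 0.0 m³/s; ΣQ_DR = 96.00 m³/s.
V = ΣQ_DR · Δt = 96.00 × 7200 s = 6.912 × 10^5 m³.
Over A = 25.3 km², depth = V / A = 27.3 mm.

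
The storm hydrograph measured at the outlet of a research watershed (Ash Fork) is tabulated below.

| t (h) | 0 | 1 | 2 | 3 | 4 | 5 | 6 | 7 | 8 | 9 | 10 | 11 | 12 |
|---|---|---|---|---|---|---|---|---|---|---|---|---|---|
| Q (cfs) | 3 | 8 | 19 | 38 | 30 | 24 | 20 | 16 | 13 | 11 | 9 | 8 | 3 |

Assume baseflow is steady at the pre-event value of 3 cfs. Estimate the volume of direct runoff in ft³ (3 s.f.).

Direct-runoff ordinates (Q − Q_b): 0.0, 5.0, 16.0, 35.0, 27.0, 21.0, 17.0, 13.0, 10.0, 8.0, 6.0, 5.0, 0.0 cfs.
ΣQ_DR = 163.0 cfs.
With Δt = 1 h = 3600 s, V = ΣQ_DR · Δt = 163.0 × 3600 = 5.87 × 10^5 ft³.

V ≈ 5.87 × 10^5 ft³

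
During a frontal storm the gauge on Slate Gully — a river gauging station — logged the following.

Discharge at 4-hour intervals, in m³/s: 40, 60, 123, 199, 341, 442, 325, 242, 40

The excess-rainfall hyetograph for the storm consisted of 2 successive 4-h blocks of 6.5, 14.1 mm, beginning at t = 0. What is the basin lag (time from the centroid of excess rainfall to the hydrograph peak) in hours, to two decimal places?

Centroid of excess rainfall: t_c = Σ P_i·t̄_i / ΣP_i = 4.7379 h (block centres at 2, 6 h).
Hydrograph peak occurs at t = 20 h, so basin lag t_L = 20 − 4.7379 = 15.26 h.

t_L ≈ 15.26 h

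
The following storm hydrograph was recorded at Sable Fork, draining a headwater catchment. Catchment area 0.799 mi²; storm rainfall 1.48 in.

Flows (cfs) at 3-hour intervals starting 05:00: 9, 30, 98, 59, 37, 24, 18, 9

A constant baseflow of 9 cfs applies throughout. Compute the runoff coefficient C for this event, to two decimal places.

ΣQ_DR = 212.0 cfs; V = ΣQ_DR·Δt = 2.290 × 10^6 ft³.
Runoff depth d = V / A = 1.233 in.
C = d / P = 1.233 / 1.48 = 0.83.

C ≈ 0.83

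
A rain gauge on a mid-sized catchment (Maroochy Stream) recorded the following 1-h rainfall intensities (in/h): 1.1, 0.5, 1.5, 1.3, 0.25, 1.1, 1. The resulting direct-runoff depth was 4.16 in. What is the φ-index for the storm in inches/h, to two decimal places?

Only the 6 blocks with intensity above φ contribute runoff: 1.1, 0.5, 1.5, 1.3, 1.1, 1 in/h.
Σ(I−φ)·Δt = d  ⇒  (1.1+0.5+1.5+1.3+1.1+1 − 6φ)·1 = 4.16
φ = (6.500 − 4.16/1) / 6 = 0.39 in/h.

φ ≈ 0.39 in/h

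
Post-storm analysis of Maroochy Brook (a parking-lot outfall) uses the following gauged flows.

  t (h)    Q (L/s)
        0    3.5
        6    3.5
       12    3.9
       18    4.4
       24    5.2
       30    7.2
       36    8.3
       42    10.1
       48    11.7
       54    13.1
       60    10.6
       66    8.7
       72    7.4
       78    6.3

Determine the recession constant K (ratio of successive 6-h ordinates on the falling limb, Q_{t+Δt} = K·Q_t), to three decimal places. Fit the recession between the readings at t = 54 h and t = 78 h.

K ≈ 0.833

Using the recession-limb readings at t = 54 h and t = 78 h: Q falls from 13.1 to 6.3 L/s over 4 intervals.
K = (Q₂/Q₁)^(1/4) = (6.3/13.1)^(1/4) = 0.833.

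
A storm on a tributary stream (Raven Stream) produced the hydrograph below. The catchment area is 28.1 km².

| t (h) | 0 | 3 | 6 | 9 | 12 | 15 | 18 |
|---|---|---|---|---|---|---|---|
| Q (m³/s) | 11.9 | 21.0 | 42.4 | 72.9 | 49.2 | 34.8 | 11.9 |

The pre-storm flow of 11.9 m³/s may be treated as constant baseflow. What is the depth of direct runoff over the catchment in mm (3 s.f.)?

d ≈ 61.8 mm

Direct runoff: 0.0, 9.1, 30.5, 61.0, 37.3, 22.9, 0.0 m³/s; ΣQ_DR = 160.8 m³/s.
V = ΣQ_DR · Δt = 160.8 × 10800 s = 1.737 × 10^6 m³.
Over A = 28.1 km², depth = V / A = 61.8 mm.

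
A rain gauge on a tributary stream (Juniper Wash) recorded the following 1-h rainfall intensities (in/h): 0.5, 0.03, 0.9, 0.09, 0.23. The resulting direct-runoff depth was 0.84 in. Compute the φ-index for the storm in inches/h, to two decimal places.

Only the 2 blocks with intensity above φ contribute runoff: 0.5, 0.9 in/h.
Σ(I−φ)·Δt = d  ⇒  (0.5+0.9 − 2φ)·1 = 0.84
φ = (1.400 − 0.84/1) / 2 = 0.28 in/h.

φ ≈ 0.28 in/h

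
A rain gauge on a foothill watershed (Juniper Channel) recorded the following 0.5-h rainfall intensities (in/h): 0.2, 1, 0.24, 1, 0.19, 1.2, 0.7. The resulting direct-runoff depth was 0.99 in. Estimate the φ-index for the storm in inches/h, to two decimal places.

Only the 4 blocks with intensity above φ contribute runoff: 1, 1, 1.2, 0.7 in/h.
Σ(I−φ)·Δt = d  ⇒  (1+1+1.2+0.7 − 4φ)·0.5 = 0.99
φ = (3.900 − 0.99/0.5) / 4 = 0.48 in/h.

φ ≈ 0.48 in/h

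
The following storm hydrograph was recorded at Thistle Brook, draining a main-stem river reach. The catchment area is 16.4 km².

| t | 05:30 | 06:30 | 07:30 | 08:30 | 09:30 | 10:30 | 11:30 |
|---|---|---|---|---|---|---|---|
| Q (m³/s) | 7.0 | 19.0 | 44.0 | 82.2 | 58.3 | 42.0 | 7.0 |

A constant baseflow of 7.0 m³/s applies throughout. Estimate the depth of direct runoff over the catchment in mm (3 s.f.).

d ≈ 46.2 mm

Direct runoff: 0.0, 12.0, 37.0, 75.2, 51.3, 35.0, 0.0 m³/s; ΣQ_DR = 210.5 m³/s.
V = ΣQ_DR · Δt = 210.5 × 3600 s = 7.578 × 10^5 m³.
Over A = 16.4 km², depth = V / A = 46.2 mm.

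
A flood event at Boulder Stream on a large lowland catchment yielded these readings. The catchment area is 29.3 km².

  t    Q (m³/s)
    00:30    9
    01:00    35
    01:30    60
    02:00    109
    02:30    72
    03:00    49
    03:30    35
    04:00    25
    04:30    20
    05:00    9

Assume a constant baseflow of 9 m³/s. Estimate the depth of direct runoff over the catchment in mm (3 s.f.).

d ≈ 20.5 mm

Direct runoff: 0.0, 26.0, 51.0, 100.0, 63.0, 40.0, 26.0, 16.0, 11.0, 0.0 m³/s; ΣQ_DR = 333.0 m³/s.
V = ΣQ_DR · Δt = 333.0 × 1800 s = 5.994 × 10^5 m³.
Over A = 29.3 km², depth = V / A = 20.5 mm.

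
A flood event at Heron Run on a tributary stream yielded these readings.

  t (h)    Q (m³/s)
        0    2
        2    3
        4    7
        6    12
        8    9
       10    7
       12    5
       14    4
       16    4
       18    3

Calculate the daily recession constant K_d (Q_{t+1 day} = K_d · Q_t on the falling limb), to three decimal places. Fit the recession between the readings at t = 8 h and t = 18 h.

K_d ≈ 0.072

Between t = 8 h and t = 18 h the flow falls from 9 to 3 m³/s over 5×2 h = 10 h.
Per-interval ratio K = (3/9)^(1/5) = 0.8027; K_d = K^(24/2) = 0.072.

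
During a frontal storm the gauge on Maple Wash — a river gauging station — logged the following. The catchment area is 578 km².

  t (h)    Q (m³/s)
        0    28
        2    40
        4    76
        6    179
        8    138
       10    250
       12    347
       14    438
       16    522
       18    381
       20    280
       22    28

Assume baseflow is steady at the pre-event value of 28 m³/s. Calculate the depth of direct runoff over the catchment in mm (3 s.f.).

Direct runoff: 0.0, 12.0, 48.0, 151.0, 110.0, 222.0, 319.0, 410.0, 494.0, 353.0, 252.0, 0.0 m³/s; ΣQ_DR = 2371 m³/s.
V = ΣQ_DR · Δt = 2371 × 7200 s = 1.707 × 10^7 m³.
Over A = 578 km², depth = V / A = 29.5 mm.

d ≈ 29.5 mm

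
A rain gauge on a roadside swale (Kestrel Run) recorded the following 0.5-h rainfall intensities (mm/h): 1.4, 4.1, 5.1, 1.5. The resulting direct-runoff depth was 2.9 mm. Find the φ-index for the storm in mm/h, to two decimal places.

φ ≈ 1.70 mm/h

Only the 2 blocks with intensity above φ contribute runoff: 4.1, 5.1 mm/h.
Σ(I−φ)·Δt = d  ⇒  (4.1+5.1 − 2φ)·0.5 = 2.9
φ = (9.200 − 2.9/0.5) / 2 = 1.70 mm/h.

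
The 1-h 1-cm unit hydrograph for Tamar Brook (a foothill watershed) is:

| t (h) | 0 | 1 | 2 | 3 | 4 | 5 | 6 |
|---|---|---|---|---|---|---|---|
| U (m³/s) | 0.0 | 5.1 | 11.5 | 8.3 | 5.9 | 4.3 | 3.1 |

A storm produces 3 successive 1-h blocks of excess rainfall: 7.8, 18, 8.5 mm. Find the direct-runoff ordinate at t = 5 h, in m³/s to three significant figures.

Q ≈ 21.0 m³/s

By discrete convolution, Q_j = Σ (P_i / 10 mm) · U_{j−i}.
At t = 5 h (j=5): Q = (7.8/10)·4.3 + (18/10)·5.9 + (8.5/10)·8.3 = 21.0 m³/s.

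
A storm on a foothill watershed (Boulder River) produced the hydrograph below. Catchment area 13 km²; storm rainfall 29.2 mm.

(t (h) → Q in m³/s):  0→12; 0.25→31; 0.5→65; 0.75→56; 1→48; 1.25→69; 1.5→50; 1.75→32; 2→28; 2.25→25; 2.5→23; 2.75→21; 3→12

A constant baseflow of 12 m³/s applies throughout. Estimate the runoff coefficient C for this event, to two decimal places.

ΣQ_DR = 316.0 m³/s; V = ΣQ_DR·Δt = 2.844 × 10^5 m³.
Runoff depth d = V / A = 21.88 mm.
C = d / P = 21.88 / 29.2 = 0.75.

C ≈ 0.75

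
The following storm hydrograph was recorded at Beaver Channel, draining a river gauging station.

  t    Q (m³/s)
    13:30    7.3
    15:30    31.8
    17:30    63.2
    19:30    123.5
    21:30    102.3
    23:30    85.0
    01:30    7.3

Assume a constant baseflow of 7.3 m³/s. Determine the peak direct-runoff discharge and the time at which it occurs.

Q_p = 116.2 m³/s at t = 19:30

Subtracting baseflow gives direct-runoff ordinates: 0.0, 24.5, 55.9, 116.2, 95.0, 77.7, 0.0 m³/s.
The maximum is 116.2 m³/s, occurring at the reading for t = 19:30.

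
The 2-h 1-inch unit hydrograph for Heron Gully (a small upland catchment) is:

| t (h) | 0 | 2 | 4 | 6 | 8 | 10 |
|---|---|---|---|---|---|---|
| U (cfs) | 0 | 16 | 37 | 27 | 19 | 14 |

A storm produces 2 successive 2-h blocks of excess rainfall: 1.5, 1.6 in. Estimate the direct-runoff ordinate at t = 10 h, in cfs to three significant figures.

By discrete convolution, Q_j = Σ (P_i / 1 in) · U_{j−i}.
At t = 10 h (j=5): Q = (1.5/1)·14 + (1.6/1)·19 = 51.4 cfs.

Q ≈ 51.4 cfs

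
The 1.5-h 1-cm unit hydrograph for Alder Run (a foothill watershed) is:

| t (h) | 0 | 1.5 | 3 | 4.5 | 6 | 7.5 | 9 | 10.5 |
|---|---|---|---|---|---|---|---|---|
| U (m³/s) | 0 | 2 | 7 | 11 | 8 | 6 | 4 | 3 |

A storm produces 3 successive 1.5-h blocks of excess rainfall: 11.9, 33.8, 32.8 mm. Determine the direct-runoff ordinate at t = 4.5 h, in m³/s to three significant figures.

Q ≈ 43.3 m³/s

By discrete convolution, Q_j = Σ (P_i / 10 mm) · U_{j−i}.
At t = 4.5 h (j=3): Q = (11.9/10)·11 + (33.8/10)·7 + (32.8/10)·2 = 43.3 m³/s.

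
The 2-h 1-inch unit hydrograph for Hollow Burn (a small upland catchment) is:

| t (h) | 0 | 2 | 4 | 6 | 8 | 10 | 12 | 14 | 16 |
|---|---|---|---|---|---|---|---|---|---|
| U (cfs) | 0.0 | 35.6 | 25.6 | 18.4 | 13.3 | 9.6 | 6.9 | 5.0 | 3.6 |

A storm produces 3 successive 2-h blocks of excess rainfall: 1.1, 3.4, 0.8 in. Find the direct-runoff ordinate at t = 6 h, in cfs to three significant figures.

Q ≈ 136 cfs

By discrete convolution, Q_j = Σ (P_i / 1 in) · U_{j−i}.
At t = 6 h (j=3): Q = (1.1/1)·18.4 + (3.4/1)·25.6 + (0.8/1)·35.6 = 136 cfs.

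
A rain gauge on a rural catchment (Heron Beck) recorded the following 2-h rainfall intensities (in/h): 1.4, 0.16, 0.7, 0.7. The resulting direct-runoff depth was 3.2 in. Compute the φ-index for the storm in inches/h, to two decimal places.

Only the 3 blocks with intensity above φ contribute runoff: 1.4, 0.7, 0.7 in/h.
Σ(I−φ)·Δt = d  ⇒  (1.4+0.7+0.7 − 3φ)·2 = 3.2
φ = (2.800 − 3.2/2) / 3 = 0.40 in/h.

φ ≈ 0.40 in/h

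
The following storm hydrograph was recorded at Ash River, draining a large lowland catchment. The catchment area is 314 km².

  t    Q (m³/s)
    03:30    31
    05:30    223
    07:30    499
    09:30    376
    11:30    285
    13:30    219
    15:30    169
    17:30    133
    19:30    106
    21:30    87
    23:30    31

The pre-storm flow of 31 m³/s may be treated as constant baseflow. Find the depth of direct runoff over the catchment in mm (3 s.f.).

Direct runoff: 0.0, 192.0, 468.0, 345.0, 254.0, 188.0, 138.0, 102.0, 75.0, 56.0, 0.0 m³/s; ΣQ_DR = 1818 m³/s.
V = ΣQ_DR · Δt = 1818 × 7200 s = 1.309 × 10^7 m³.
Over A = 314 km², depth = V / A = 41.7 mm.

d ≈ 41.7 mm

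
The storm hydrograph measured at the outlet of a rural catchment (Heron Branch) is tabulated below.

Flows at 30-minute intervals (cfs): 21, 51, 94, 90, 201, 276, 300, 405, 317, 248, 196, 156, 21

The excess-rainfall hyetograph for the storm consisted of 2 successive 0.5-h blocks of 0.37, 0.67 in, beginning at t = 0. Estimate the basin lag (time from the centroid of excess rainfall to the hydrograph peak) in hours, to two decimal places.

Centroid of excess rainfall: t_c = Σ P_i·t̄_i / ΣP_i = 0.5721 h (block centres at 0.25, 0.75 h).
Hydrograph peak occurs at t = 3.5 h, so basin lag t_L = 3.5 − 0.5721 = 2.93 h.

t_L ≈ 2.93 h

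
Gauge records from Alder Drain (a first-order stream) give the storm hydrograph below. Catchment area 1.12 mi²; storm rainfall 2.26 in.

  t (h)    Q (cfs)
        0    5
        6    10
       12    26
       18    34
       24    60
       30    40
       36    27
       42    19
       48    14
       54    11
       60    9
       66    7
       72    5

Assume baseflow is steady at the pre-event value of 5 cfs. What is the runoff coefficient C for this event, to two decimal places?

C ≈ 0.74

ΣQ_DR = 202.0 cfs; V = ΣQ_DR·Δt = 4.363 × 10^6 ft³.
Runoff depth d = V / A = 1.677 in.
C = d / P = 1.677 / 2.26 = 0.74.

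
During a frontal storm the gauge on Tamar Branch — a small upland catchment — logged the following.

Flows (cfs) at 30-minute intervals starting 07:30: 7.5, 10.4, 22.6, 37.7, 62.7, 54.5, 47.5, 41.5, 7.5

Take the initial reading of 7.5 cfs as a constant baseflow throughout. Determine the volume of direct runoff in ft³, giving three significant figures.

V ≈ 4.04 × 10^5 ft³

Direct-runoff ordinates (Q − Q_b): 0.0, 2.9, 15.1, 30.2, 55.2, 47.0, 40.0, 34.0, 0.0 cfs.
ΣQ_DR = 224.4 cfs.
With Δt = 0.5 h = 1800 s, V = ΣQ_DR · Δt = 224.4 × 1800 = 4.04 × 10^5 ft³.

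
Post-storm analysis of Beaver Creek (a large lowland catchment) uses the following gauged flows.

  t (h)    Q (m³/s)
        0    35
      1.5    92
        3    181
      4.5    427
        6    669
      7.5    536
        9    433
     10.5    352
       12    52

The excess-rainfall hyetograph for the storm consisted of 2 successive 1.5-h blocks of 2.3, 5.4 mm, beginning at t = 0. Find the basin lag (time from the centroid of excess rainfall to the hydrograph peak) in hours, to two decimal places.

Centroid of excess rainfall: t_c = Σ P_i·t̄_i / ΣP_i = 1.8019 h (block centres at 0.75, 2.25 h).
Hydrograph peak occurs at t = 6 h, so basin lag t_L = 6 − 1.8019 = 4.20 h.

t_L ≈ 4.20 h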